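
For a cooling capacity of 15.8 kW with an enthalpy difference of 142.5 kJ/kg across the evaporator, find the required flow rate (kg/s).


m_dot = Q / dh
m_dot = 15.8 / 142.5
m_dot = 0.1109 kg/s

0.1109


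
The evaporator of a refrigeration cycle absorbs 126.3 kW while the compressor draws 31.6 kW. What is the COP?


COP = Q_evap / W
COP = 126.3 / 31.6
COP = 3.997

3.997


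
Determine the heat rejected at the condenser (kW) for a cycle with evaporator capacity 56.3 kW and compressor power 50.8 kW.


Q_cond = Q_evap + W
Q_cond = 56.3 + 50.8
Q_cond = 107.1 kW

107.1


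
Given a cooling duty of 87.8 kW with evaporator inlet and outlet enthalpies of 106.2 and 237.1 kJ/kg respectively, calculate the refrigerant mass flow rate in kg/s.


dh = 237.1 - 106.2 = 130.9 kJ/kg
m_dot = Q / dh = 87.8 / 130.9 = 0.6707 kg/s

0.6707


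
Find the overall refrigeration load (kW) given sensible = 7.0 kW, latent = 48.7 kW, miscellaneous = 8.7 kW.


Q_total = Q_s + Q_l + Q_misc
Q_total = 7.0 + 48.7 + 8.7
Q_total = 64.4 kW

64.4


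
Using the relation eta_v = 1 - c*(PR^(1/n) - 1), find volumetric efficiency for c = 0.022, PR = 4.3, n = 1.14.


PR^(1/n) = 4.3^(1/1.14) = 3.59479463
eta_v = 1 - 0.022 * (3.59479463 - 1)
eta_v = 0.9429

0.9429


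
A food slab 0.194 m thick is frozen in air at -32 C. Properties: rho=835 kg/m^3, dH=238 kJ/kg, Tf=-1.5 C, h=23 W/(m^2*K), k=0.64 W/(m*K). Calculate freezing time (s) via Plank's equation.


dT = -1.5 - (-32) = 30.5 K
term1 = a/(2h) = 0.194/(2*23) = 0.004217391304
term2 = a^2/(8k) = 0.194^2/(8*0.64) = 0.00735078125
t = rho*dH*1000/dT * (term1 + term2)
t = 835*238*1000/30.5 * (0.004217391304 + 0.00735078125)
t = 75375 s

75375


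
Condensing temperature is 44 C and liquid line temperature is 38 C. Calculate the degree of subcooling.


Subcooling = T_cond - T_liquid
Subcooling = 44 - 38
Subcooling = 6 K

6


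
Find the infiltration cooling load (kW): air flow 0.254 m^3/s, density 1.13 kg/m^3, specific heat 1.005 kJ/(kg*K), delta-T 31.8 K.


Q = V_dot * rho * cp * dT
Q = 0.254 * 1.13 * 1.005 * 31.8
Q = 9.173 kW

9.173


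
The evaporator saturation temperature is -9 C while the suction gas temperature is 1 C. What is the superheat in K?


Superheat = T_suction - T_evap
Superheat = 1 - (-9)
Superheat = 10 K

10


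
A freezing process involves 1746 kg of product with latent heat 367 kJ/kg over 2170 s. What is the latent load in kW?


Q_lat = m * h_fg / t
Q_lat = 1746 * 367 / 2170
Q_lat = 295.29 kW

295.29


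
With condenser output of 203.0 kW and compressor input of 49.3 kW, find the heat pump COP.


COP_hp = Q_cond / W
COP_hp = 203.0 / 49.3
COP_hp = 4.118

4.118


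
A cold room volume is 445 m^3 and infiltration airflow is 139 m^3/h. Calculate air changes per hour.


ACH = flow / volume
ACH = 139 / 445
ACH = 0.312

0.312


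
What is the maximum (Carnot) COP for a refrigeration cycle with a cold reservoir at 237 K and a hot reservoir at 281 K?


dT = 281 - 237 = 44 K
COP_carnot = T_cold / dT = 237 / 44
COP_carnot = 5.386

5.386


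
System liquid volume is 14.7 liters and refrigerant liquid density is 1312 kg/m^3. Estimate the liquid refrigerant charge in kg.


Charge = V * rho / 1000
Charge = 14.7 * 1312 / 1000
Charge = 19.29 kg

19.29


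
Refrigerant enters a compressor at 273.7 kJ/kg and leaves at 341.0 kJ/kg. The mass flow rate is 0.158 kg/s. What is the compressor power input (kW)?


dh = 341.0 - 273.7 = 67.3 kJ/kg
W = m_dot * dh = 0.158 * 67.3 = 10.63 kW

10.63


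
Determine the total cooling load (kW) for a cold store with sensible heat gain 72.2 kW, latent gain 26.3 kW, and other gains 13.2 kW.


Q_total = Q_s + Q_l + Q_misc
Q_total = 72.2 + 26.3 + 13.2
Q_total = 111.7 kW

111.7


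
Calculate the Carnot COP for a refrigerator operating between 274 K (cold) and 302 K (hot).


dT = 302 - 274 = 28 K
COP_carnot = T_cold / dT = 274 / 28
COP_carnot = 9.786

9.786


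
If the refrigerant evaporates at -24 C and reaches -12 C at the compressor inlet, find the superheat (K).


Superheat = T_suction - T_evap
Superheat = -12 - (-24)
Superheat = 12 K

12


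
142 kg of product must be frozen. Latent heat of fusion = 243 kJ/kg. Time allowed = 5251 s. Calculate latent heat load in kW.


Q_lat = m * h_fg / t
Q_lat = 142 * 243 / 5251
Q_lat = 6.57 kW

6.57


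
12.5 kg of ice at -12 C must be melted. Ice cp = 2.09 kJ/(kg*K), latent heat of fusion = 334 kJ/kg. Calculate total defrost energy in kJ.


Sensible heat = cp * dT = 2.09 * 12 = 25.08 kJ/kg
Total per kg = 25.08 + 334 = 359.08 kJ/kg
Q = m * total = 12.5 * 359.08
Q = 4488.5 kJ

4488.5


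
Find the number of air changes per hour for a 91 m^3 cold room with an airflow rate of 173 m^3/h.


ACH = flow / volume
ACH = 173 / 91
ACH = 1.901

1.901


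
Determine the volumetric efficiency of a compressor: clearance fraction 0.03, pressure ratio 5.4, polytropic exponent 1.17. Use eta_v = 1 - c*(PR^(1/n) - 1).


PR^(1/n) = 5.4^(1/1.17) = 4.22646788
eta_v = 1 - 0.03 * (4.22646788 - 1)
eta_v = 0.9032

0.9032


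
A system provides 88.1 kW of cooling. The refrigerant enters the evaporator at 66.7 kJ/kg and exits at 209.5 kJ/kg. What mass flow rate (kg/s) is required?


dh = 209.5 - 66.7 = 142.8 kJ/kg
m_dot = Q / dh = 88.1 / 142.8 = 0.6169 kg/s

0.6169


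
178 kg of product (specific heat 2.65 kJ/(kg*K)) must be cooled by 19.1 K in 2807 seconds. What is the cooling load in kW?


Q = m * cp * dT / t
Q = 178 * 2.65 * 19.1 / 2807
Q = 3.21 kW

3.21


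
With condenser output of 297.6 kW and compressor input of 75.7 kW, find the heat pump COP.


COP_hp = Q_cond / W
COP_hp = 297.6 / 75.7
COP_hp = 3.931

3.931


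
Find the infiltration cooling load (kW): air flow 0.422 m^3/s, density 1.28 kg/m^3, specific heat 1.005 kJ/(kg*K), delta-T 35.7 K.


Q = V_dot * rho * cp * dT
Q = 0.422 * 1.28 * 1.005 * 35.7
Q = 19.38 kW

19.38


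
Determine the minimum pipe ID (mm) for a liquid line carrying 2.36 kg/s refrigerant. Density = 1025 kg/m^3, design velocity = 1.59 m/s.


A = m_dot / (rho * v) = 2.36 / (1025 * 1.59) = 0.001448074858 m^2
d = sqrt(4*A/pi) * 1000
d = 42.9 mm

42.9


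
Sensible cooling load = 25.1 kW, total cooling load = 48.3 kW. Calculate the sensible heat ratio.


SHR = Q_sensible / Q_total
SHR = 25.1 / 48.3
SHR = 0.52

0.52


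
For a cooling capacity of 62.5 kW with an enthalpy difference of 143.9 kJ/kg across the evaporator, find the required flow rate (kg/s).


m_dot = Q / dh
m_dot = 62.5 / 143.9
m_dot = 0.4343 kg/s

0.4343


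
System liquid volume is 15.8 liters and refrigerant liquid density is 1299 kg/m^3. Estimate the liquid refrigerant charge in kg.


Charge = V * rho / 1000
Charge = 15.8 * 1299 / 1000
Charge = 20.52 kg

20.52


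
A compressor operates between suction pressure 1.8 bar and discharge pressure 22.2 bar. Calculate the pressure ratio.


PR = P_high / P_low
PR = 22.2 / 1.8
PR = 12.333

12.333


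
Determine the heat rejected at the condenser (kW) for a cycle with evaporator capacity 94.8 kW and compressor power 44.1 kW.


Q_cond = Q_evap + W
Q_cond = 94.8 + 44.1
Q_cond = 138.9 kW

138.9


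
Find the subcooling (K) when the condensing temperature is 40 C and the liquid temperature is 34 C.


Subcooling = T_cond - T_liquid
Subcooling = 40 - 34
Subcooling = 6 K

6


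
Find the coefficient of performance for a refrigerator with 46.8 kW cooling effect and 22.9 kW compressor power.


COP = Q_evap / W
COP = 46.8 / 22.9
COP = 2.044

2.044


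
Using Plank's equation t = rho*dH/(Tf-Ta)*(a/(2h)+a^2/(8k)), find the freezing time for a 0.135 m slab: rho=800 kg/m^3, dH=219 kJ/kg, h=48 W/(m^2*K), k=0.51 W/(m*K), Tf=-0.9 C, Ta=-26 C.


dT = -0.9 - (-26) = 25.1 K
term1 = a/(2h) = 0.135/(2*48) = 0.00140625
term2 = a^2/(8k) = 0.135^2/(8*0.51) = 0.004466911765
t = rho*dH*1000/dT * (term1 + term2)
t = 800*219*1000/25.1 * (0.00140625 + 0.004466911765)
t = 40995 s

40995


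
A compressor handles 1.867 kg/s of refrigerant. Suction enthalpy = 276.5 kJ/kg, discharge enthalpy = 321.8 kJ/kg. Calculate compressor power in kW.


dh = 321.8 - 276.5 = 45.3 kJ/kg
W = m_dot * dh = 1.867 * 45.3 = 84.58 kW

84.58


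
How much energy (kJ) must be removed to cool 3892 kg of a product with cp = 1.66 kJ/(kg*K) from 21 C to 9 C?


dT = 21 - (9) = 12 K
Q = m * cp * dT = 3892 * 1.66 * 12
Q = 77529 kJ

77529


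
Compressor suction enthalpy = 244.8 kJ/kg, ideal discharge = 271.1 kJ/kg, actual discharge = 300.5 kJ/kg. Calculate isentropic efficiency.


dh_ideal = 271.1 - 244.8 = 26.3 kJ/kg
dh_actual = 300.5 - 244.8 = 55.7 kJ/kg
eta_s = dh_ideal / dh_actual = 26.3 / 55.7
eta_s = 0.4722

0.4722


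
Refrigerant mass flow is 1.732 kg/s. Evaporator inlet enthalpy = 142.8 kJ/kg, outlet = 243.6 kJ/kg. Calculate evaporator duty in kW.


dh = 243.6 - 142.8 = 100.8 kJ/kg
Q_evap = m_dot * dh = 1.732 * 100.8
Q_evap = 174.59 kW

174.59


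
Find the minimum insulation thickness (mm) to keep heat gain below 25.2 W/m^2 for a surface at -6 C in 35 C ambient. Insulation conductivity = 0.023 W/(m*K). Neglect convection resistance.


dT = 35 - (-6) = 41 K
thickness = k * dT / q_max * 1000
thickness = 0.023 * 41 / 25.2 * 1000
thickness = 37.4 mm

37.4


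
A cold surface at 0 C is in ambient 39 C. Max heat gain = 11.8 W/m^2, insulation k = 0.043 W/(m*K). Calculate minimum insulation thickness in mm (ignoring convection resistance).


dT = 39 - (0) = 39 K
thickness = k * dT / q_max * 1000
thickness = 0.043 * 39 / 11.8 * 1000
thickness = 142.1 mm

142.1


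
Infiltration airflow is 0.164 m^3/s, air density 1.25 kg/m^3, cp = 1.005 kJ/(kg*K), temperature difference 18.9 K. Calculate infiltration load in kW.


Q = V_dot * rho * cp * dT
Q = 0.164 * 1.25 * 1.005 * 18.9
Q = 3.894 kW

3.894


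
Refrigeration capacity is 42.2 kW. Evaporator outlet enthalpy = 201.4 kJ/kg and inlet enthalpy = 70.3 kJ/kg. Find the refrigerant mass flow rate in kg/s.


dh = 201.4 - 70.3 = 131.1 kJ/kg
m_dot = Q / dh = 42.2 / 131.1 = 0.3219 kg/s

0.3219


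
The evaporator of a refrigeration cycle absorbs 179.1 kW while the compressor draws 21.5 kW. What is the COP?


COP = Q_evap / W
COP = 179.1 / 21.5
COP = 8.33

8.33


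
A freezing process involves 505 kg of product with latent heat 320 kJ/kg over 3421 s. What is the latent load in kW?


Q_lat = m * h_fg / t
Q_lat = 505 * 320 / 3421
Q_lat = 47.24 kW

47.24


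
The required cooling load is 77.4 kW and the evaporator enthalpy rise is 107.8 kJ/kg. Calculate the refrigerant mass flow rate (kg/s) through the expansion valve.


m_dot = Q / dh
m_dot = 77.4 / 107.8
m_dot = 0.718 kg/s

0.718


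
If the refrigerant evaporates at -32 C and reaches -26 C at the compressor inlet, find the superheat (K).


Superheat = T_suction - T_evap
Superheat = -26 - (-32)
Superheat = 6 K

6


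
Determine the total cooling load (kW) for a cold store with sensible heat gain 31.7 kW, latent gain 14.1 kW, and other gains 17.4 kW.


Q_total = Q_s + Q_l + Q_misc
Q_total = 31.7 + 14.1 + 17.4
Q_total = 63.2 kW

63.2


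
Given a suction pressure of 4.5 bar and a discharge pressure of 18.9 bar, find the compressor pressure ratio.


PR = P_high / P_low
PR = 18.9 / 4.5
PR = 4.2

4.2


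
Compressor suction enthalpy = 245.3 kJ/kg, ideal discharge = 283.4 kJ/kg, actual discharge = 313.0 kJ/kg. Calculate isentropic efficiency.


dh_ideal = 283.4 - 245.3 = 38.1 kJ/kg
dh_actual = 313.0 - 245.3 = 67.7 kJ/kg
eta_s = dh_ideal / dh_actual = 38.1 / 67.7
eta_s = 0.5628

0.5628


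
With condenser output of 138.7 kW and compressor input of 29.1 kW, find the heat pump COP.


COP_hp = Q_cond / W
COP_hp = 138.7 / 29.1
COP_hp = 4.766

4.766


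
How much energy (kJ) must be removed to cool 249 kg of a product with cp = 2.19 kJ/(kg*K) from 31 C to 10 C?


dT = 31 - (10) = 21 K
Q = m * cp * dT = 249 * 2.19 * 21
Q = 11452 kJ

11452


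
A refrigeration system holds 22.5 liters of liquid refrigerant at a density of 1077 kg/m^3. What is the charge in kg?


Charge = V * rho / 1000
Charge = 22.5 * 1077 / 1000
Charge = 24.23 kg

24.23


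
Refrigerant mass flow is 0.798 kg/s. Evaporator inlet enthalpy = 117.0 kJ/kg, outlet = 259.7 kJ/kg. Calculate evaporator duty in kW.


dh = 259.7 - 117.0 = 142.7 kJ/kg
Q_evap = m_dot * dh = 0.798 * 142.7
Q_evap = 113.87 kW

113.87


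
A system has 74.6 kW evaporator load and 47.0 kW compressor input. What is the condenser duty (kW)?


Q_cond = Q_evap + W
Q_cond = 74.6 + 47.0
Q_cond = 121.6 kW

121.6


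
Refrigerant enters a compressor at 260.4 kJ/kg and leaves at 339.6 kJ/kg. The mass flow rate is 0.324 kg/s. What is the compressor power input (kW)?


dh = 339.6 - 260.4 = 79.2 kJ/kg
W = m_dot * dh = 0.324 * 79.2 = 25.66 kW

25.66


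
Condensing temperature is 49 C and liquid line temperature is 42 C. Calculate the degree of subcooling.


Subcooling = T_cond - T_liquid
Subcooling = 49 - 42
Subcooling = 7 K

7


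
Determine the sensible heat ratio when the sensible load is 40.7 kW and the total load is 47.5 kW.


SHR = Q_sensible / Q_total
SHR = 40.7 / 47.5
SHR = 0.857

0.857


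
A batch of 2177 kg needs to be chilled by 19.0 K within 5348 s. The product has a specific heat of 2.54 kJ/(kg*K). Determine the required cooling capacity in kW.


Q = m * cp * dT / t
Q = 2177 * 2.54 * 19.0 / 5348
Q = 19.645 kW

19.645


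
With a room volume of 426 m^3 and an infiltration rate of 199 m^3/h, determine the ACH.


ACH = flow / volume
ACH = 199 / 426
ACH = 0.467

0.467


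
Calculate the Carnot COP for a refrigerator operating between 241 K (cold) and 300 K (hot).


dT = 300 - 241 = 59 K
COP_carnot = T_cold / dT = 241 / 59
COP_carnot = 4.085

4.085


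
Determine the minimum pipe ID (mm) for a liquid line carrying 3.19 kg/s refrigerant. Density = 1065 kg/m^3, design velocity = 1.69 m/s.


A = m_dot / (rho * v) = 3.19 / (1065 * 1.69) = 0.00177236992 m^2
d = sqrt(4*A/pi) * 1000
d = 47.5 mm

47.5


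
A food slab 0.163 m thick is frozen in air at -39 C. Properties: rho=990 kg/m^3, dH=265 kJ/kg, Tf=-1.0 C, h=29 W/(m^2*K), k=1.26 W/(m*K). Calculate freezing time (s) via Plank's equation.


dT = -1.0 - (-39) = 38.0 K
term1 = a/(2h) = 0.163/(2*29) = 0.002810344828
term2 = a^2/(8k) = 0.163^2/(8*1.26) = 0.002635813492
t = rho*dH*1000/dT * (term1 + term2)
t = 990*265*1000/38.0 * (0.002810344828 + 0.002635813492)
t = 37600 s

37600


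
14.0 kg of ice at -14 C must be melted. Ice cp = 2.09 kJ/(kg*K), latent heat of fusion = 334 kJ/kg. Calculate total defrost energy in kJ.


Sensible heat = cp * dT = 2.09 * 14 = 29.26 kJ/kg
Total per kg = 29.26 + 334 = 363.26 kJ/kg
Q = m * total = 14.0 * 363.26
Q = 5085.6 kJ

5085.6


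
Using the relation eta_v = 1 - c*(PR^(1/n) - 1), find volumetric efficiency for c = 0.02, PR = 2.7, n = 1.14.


PR^(1/n) = 2.7^(1/1.14) = 2.38995249
eta_v = 1 - 0.02 * (2.38995249 - 1)
eta_v = 0.9722

0.9722


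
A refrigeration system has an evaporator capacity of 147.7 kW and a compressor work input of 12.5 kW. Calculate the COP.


COP = Q_evap / W
COP = 147.7 / 12.5
COP = 11.816

11.816


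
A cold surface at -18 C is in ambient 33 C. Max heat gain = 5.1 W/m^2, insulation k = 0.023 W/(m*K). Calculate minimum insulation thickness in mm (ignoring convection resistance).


dT = 33 - (-18) = 51 K
thickness = k * dT / q_max * 1000
thickness = 0.023 * 51 / 5.1 * 1000
thickness = 230.0 mm

230.0


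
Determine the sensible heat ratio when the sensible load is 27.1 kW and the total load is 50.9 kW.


SHR = Q_sensible / Q_total
SHR = 27.1 / 50.9
SHR = 0.532

0.532


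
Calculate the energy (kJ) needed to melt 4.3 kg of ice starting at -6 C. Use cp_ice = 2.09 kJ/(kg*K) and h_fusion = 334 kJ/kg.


Sensible heat = cp * dT = 2.09 * 6 = 12.54 kJ/kg
Total per kg = 12.54 + 334 = 346.54 kJ/kg
Q = m * total = 4.3 * 346.54
Q = 1490.1 kJ

1490.1


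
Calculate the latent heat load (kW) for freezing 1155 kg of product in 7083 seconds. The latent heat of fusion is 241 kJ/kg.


Q_lat = m * h_fg / t
Q_lat = 1155 * 241 / 7083
Q_lat = 39.3 kW

39.3


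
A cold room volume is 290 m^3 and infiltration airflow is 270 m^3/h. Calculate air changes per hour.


ACH = flow / volume
ACH = 270 / 290
ACH = 0.931

0.931


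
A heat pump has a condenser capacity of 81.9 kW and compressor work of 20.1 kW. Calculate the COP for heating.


COP_hp = Q_cond / W
COP_hp = 81.9 / 20.1
COP_hp = 4.075

4.075


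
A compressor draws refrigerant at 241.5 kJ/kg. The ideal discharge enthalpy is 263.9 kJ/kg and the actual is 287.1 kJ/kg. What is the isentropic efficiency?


dh_ideal = 263.9 - 241.5 = 22.4 kJ/kg
dh_actual = 287.1 - 241.5 = 45.6 kJ/kg
eta_s = dh_ideal / dh_actual = 22.4 / 45.6
eta_s = 0.4912

0.4912


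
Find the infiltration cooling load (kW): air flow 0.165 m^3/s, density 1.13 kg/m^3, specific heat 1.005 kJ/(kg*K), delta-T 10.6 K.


Q = V_dot * rho * cp * dT
Q = 0.165 * 1.13 * 1.005 * 10.6
Q = 1.986 kW

1.986


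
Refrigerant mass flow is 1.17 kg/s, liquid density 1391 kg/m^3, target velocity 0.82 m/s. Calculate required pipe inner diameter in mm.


A = m_dot / (rho * v) = 1.17 / (1391 * 0.82) = 0.001025757921 m^2
d = sqrt(4*A/pi) * 1000
d = 36.1 mm

36.1


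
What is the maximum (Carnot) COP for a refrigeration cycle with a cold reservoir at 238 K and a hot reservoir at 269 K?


dT = 269 - 238 = 31 K
COP_carnot = T_cold / dT = 238 / 31
COP_carnot = 7.677

7.677


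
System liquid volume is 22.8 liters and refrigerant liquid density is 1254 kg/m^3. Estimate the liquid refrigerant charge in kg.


Charge = V * rho / 1000
Charge = 22.8 * 1254 / 1000
Charge = 28.59 kg

28.59


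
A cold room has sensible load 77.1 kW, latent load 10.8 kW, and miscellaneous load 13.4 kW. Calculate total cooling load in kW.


Q_total = Q_s + Q_l + Q_misc
Q_total = 77.1 + 10.8 + 13.4
Q_total = 101.3 kW

101.3


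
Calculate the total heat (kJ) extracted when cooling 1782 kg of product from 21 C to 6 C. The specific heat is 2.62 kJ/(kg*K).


dT = 21 - (6) = 15 K
Q = m * cp * dT = 1782 * 2.62 * 15
Q = 70033 kJ

70033


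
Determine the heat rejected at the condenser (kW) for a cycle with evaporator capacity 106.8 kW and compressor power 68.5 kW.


Q_cond = Q_evap + W
Q_cond = 106.8 + 68.5
Q_cond = 175.3 kW

175.3


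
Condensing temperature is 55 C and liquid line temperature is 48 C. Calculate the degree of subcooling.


Subcooling = T_cond - T_liquid
Subcooling = 55 - 48
Subcooling = 7 K

7


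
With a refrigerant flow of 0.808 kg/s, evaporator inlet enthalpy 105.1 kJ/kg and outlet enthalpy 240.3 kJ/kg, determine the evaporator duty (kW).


dh = 240.3 - 105.1 = 135.2 kJ/kg
Q_evap = m_dot * dh = 0.808 * 135.2
Q_evap = 109.24 kW

109.24


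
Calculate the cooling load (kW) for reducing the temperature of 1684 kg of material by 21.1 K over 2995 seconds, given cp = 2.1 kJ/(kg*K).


Q = m * cp * dT / t
Q = 1684 * 2.1 * 21.1 / 2995
Q = 24.914 kW

24.914


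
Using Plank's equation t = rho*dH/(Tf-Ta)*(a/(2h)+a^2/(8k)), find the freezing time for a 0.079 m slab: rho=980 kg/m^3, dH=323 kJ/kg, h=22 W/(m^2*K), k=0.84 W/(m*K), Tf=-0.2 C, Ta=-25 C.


dT = -0.2 - (-25) = 24.8 K
term1 = a/(2h) = 0.079/(2*22) = 0.001795454545
term2 = a^2/(8k) = 0.079^2/(8*0.84) = 0.0009287202381
t = rho*dH*1000/dT * (term1 + term2)
t = 980*323*1000/24.8 * (0.001795454545 + 0.0009287202381)
t = 34771 s

34771


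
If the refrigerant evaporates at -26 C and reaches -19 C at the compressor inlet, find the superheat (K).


Superheat = T_suction - T_evap
Superheat = -19 - (-26)
Superheat = 7 K

7


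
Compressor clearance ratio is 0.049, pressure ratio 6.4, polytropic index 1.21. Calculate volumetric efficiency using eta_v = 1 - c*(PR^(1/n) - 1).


PR^(1/n) = 6.4^(1/1.21) = 4.63729198
eta_v = 1 - 0.049 * (4.63729198 - 1)
eta_v = 0.8218

0.8218


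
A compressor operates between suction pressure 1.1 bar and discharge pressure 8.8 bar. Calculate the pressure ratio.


PR = P_high / P_low
PR = 8.8 / 1.1
PR = 8.0

8.0


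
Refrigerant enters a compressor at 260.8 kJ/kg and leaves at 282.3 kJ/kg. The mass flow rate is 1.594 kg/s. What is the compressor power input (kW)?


dh = 282.3 - 260.8 = 21.5 kJ/kg
W = m_dot * dh = 1.594 * 21.5 = 34.27 kW

34.27


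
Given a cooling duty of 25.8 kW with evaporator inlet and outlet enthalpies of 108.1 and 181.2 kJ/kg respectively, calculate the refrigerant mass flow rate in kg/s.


dh = 181.2 - 108.1 = 73.1 kJ/kg
m_dot = Q / dh = 25.8 / 73.1 = 0.3529 kg/s

0.3529


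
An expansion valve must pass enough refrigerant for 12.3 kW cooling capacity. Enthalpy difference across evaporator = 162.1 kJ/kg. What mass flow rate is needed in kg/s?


m_dot = Q / dh
m_dot = 12.3 / 162.1
m_dot = 0.0759 kg/s

0.0759


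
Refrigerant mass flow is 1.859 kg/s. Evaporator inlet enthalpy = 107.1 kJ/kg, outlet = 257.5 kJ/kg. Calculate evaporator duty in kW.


dh = 257.5 - 107.1 = 150.4 kJ/kg
Q_evap = m_dot * dh = 1.859 * 150.4
Q_evap = 279.59 kW

279.59


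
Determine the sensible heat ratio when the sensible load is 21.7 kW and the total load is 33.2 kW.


SHR = Q_sensible / Q_total
SHR = 21.7 / 33.2
SHR = 0.654

0.654


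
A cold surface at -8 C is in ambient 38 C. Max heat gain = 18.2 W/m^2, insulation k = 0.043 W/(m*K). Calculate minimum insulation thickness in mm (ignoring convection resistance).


dT = 38 - (-8) = 46 K
thickness = k * dT / q_max * 1000
thickness = 0.043 * 46 / 18.2 * 1000
thickness = 108.7 mm

108.7


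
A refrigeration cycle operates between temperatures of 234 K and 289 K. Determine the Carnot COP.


dT = 289 - 234 = 55 K
COP_carnot = T_cold / dT = 234 / 55
COP_carnot = 4.255

4.255


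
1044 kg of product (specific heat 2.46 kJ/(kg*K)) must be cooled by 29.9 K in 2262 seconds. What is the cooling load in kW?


Q = m * cp * dT / t
Q = 1044 * 2.46 * 29.9 / 2262
Q = 33.948 kW

33.948


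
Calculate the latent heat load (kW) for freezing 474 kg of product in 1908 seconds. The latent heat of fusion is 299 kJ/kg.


Q_lat = m * h_fg / t
Q_lat = 474 * 299 / 1908
Q_lat = 74.28 kW

74.28


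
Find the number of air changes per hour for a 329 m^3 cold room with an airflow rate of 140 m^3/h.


ACH = flow / volume
ACH = 140 / 329
ACH = 0.426

0.426


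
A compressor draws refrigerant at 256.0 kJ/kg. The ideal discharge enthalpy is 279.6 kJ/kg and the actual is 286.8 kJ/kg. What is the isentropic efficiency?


dh_ideal = 279.6 - 256.0 = 23.6 kJ/kg
dh_actual = 286.8 - 256.0 = 30.8 kJ/kg
eta_s = dh_ideal / dh_actual = 23.6 / 30.8
eta_s = 0.7662

0.7662


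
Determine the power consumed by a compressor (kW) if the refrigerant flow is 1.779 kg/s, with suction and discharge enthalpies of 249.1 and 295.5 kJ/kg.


dh = 295.5 - 249.1 = 46.4 kJ/kg
W = m_dot * dh = 1.779 * 46.4 = 82.55 kW

82.55


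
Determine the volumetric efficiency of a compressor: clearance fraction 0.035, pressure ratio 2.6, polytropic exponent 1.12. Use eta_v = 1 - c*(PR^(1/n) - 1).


PR^(1/n) = 2.6^(1/1.12) = 2.34699367
eta_v = 1 - 0.035 * (2.34699367 - 1)
eta_v = 0.9529

0.9529


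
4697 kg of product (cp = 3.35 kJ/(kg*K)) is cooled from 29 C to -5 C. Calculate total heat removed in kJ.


dT = 29 - (-5) = 34 K
Q = m * cp * dT = 4697 * 3.35 * 34
Q = 534988 kJ

534988


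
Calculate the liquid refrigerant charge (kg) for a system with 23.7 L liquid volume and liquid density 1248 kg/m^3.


Charge = V * rho / 1000
Charge = 23.7 * 1248 / 1000
Charge = 29.58 kg

29.58


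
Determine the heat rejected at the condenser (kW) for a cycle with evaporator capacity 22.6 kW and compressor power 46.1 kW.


Q_cond = Q_evap + W
Q_cond = 22.6 + 46.1
Q_cond = 68.7 kW

68.7


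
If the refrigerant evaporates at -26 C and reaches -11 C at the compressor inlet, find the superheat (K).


Superheat = T_suction - T_evap
Superheat = -11 - (-26)
Superheat = 15 K

15


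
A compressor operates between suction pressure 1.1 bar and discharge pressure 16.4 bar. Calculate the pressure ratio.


PR = P_high / P_low
PR = 16.4 / 1.1
PR = 14.909

14.909


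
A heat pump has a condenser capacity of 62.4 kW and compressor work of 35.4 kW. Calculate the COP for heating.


COP_hp = Q_cond / W
COP_hp = 62.4 / 35.4
COP_hp = 1.763

1.763


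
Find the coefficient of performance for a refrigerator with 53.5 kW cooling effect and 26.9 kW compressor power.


COP = Q_evap / W
COP = 53.5 / 26.9
COP = 1.989

1.989


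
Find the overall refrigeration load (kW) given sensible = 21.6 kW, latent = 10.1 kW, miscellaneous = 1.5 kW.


Q_total = Q_s + Q_l + Q_misc
Q_total = 21.6 + 10.1 + 1.5
Q_total = 33.2 kW

33.2


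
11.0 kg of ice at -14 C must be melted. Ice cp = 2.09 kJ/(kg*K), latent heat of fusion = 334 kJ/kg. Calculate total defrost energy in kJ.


Sensible heat = cp * dT = 2.09 * 14 = 29.26 kJ/kg
Total per kg = 29.26 + 334 = 363.26 kJ/kg
Q = m * total = 11.0 * 363.26
Q = 3995.9 kJ

3995.9


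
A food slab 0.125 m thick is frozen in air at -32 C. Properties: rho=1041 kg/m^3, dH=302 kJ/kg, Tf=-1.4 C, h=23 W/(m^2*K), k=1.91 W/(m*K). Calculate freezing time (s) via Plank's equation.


dT = -1.4 - (-32) = 30.6 K
term1 = a/(2h) = 0.125/(2*23) = 0.002717391304
term2 = a^2/(8k) = 0.125^2/(8*1.91) = 0.001022578534
t = rho*dH*1000/dT * (term1 + term2)
t = 1041*302*1000/30.6 * (0.002717391304 + 0.001022578534)
t = 38424 s

38424


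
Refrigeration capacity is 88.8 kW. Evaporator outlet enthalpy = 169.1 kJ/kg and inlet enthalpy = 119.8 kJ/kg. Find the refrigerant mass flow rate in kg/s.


dh = 169.1 - 119.8 = 49.3 kJ/kg
m_dot = Q / dh = 88.8 / 49.3 = 1.8012 kg/s

1.8012


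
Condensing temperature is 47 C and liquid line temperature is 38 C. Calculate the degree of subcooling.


Subcooling = T_cond - T_liquid
Subcooling = 47 - 38
Subcooling = 9 K

9


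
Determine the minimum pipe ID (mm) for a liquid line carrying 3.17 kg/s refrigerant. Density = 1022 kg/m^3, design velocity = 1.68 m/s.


A = m_dot / (rho * v) = 3.17 / (1022 * 1.68) = 0.00184628646 m^2
d = sqrt(4*A/pi) * 1000
d = 48.5 mm

48.5


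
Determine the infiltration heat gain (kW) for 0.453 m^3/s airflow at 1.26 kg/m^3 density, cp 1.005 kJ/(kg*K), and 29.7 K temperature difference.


Q = V_dot * rho * cp * dT
Q = 0.453 * 1.26 * 1.005 * 29.7
Q = 17.037 kW

17.037


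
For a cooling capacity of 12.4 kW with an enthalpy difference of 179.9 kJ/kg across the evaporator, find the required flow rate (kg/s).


m_dot = Q / dh
m_dot = 12.4 / 179.9
m_dot = 0.0689 kg/s

0.0689


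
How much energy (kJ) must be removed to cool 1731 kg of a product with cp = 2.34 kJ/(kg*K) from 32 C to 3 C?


dT = 32 - (3) = 29 K
Q = m * cp * dT = 1731 * 2.34 * 29
Q = 117466 kJ

117466


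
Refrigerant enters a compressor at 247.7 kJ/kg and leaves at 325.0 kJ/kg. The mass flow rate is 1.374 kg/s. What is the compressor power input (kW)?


dh = 325.0 - 247.7 = 77.3 kJ/kg
W = m_dot * dh = 1.374 * 77.3 = 106.21 kW

106.21


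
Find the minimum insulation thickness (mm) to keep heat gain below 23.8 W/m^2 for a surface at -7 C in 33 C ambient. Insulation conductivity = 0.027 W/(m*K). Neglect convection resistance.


dT = 33 - (-7) = 40 K
thickness = k * dT / q_max * 1000
thickness = 0.027 * 40 / 23.8 * 1000
thickness = 45.4 mm

45.4


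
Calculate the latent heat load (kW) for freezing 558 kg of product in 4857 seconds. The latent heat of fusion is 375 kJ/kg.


Q_lat = m * h_fg / t
Q_lat = 558 * 375 / 4857
Q_lat = 43.08 kW

43.08


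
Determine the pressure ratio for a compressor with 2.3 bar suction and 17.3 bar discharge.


PR = P_high / P_low
PR = 17.3 / 2.3
PR = 7.522

7.522


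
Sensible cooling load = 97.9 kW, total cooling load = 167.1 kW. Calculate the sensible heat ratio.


SHR = Q_sensible / Q_total
SHR = 97.9 / 167.1
SHR = 0.586

0.586


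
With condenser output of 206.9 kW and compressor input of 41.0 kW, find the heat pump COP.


COP_hp = Q_cond / W
COP_hp = 206.9 / 41.0
COP_hp = 5.046

5.046


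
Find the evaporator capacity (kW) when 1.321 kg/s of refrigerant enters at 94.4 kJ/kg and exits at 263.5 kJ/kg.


dh = 263.5 - 94.4 = 169.1 kJ/kg
Q_evap = m_dot * dh = 1.321 * 169.1
Q_evap = 223.38 kW

223.38


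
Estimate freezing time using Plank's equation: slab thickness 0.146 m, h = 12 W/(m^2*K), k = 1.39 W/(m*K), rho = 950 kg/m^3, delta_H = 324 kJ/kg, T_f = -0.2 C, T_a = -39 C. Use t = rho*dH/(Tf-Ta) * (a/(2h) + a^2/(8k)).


dT = -0.2 - (-39) = 38.8 K
term1 = a/(2h) = 0.146/(2*12) = 0.006083333333
term2 = a^2/(8k) = 0.146^2/(8*1.39) = 0.001916906475
t = rho*dH*1000/dT * (term1 + term2)
t = 950*324*1000/38.8 * (0.006083333333 + 0.001916906475)
t = 63466 s

63466


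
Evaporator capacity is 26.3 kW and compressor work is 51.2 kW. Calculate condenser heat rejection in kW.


Q_cond = Q_evap + W
Q_cond = 26.3 + 51.2
Q_cond = 77.5 kW

77.5


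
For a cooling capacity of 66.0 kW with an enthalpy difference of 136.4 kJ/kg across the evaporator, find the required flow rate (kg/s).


m_dot = Q / dh
m_dot = 66.0 / 136.4
m_dot = 0.4839 kg/s

0.4839


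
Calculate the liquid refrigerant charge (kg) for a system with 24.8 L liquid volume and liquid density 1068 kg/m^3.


Charge = V * rho / 1000
Charge = 24.8 * 1068 / 1000
Charge = 26.49 kg

26.49


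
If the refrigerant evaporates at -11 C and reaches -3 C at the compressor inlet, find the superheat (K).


Superheat = T_suction - T_evap
Superheat = -3 - (-11)
Superheat = 8 K

8


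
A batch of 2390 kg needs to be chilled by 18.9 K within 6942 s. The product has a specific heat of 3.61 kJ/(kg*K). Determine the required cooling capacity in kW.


Q = m * cp * dT / t
Q = 2390 * 3.61 * 18.9 / 6942
Q = 23.49 kW

23.49


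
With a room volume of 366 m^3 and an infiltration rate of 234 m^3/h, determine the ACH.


ACH = flow / volume
ACH = 234 / 366
ACH = 0.639

0.639


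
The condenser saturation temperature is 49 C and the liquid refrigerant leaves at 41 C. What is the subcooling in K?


Subcooling = T_cond - T_liquid
Subcooling = 49 - 41
Subcooling = 8 K

8


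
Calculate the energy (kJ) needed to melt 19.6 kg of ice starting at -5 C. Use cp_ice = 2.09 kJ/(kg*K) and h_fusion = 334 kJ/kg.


Sensible heat = cp * dT = 2.09 * 5 = 10.45 kJ/kg
Total per kg = 10.45 + 334 = 344.45 kJ/kg
Q = m * total = 19.6 * 344.45
Q = 6751.2 kJ

6751.2


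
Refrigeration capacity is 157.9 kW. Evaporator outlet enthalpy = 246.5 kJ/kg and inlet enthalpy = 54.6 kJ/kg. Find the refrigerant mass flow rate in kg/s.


dh = 246.5 - 54.6 = 191.9 kJ/kg
m_dot = Q / dh = 157.9 / 191.9 = 0.8228 kg/s

0.8228


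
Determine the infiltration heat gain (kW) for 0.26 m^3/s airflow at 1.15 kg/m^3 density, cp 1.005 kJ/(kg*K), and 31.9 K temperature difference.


Q = V_dot * rho * cp * dT
Q = 0.26 * 1.15 * 1.005 * 31.9
Q = 9.586 kW

9.586


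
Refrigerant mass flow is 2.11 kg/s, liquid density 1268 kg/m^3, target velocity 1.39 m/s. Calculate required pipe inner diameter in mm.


A = m_dot / (rho * v) = 2.11 / (1268 * 1.39) = 0.001197149536 m^2
d = sqrt(4*A/pi) * 1000
d = 39.0 mm

39.0


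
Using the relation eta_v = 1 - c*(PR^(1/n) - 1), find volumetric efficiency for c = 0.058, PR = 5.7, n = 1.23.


PR^(1/n) = 5.7^(1/1.23) = 4.1165406
eta_v = 1 - 0.058 * (4.1165406 - 1)
eta_v = 0.8192

0.8192


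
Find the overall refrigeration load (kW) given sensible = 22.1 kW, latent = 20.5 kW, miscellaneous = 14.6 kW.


Q_total = Q_s + Q_l + Q_misc
Q_total = 22.1 + 20.5 + 14.6
Q_total = 57.2 kW

57.2


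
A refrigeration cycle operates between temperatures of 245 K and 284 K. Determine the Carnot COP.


dT = 284 - 245 = 39 K
COP_carnot = T_cold / dT = 245 / 39
COP_carnot = 6.282

6.282


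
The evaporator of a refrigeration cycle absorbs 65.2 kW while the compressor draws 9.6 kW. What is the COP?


COP = Q_evap / W
COP = 65.2 / 9.6
COP = 6.792

6.792


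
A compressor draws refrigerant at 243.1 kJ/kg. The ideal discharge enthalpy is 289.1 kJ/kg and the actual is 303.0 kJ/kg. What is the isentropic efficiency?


dh_ideal = 289.1 - 243.1 = 46.0 kJ/kg
dh_actual = 303.0 - 243.1 = 59.9 kJ/kg
eta_s = dh_ideal / dh_actual = 46.0 / 59.9
eta_s = 0.7679

0.7679


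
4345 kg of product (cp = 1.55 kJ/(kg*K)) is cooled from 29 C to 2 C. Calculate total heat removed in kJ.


dT = 29 - (2) = 27 K
Q = m * cp * dT = 4345 * 1.55 * 27
Q = 181838 kJ

181838


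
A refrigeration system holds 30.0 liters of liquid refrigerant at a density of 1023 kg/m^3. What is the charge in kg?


Charge = V * rho / 1000
Charge = 30.0 * 1023 / 1000
Charge = 30.69 kg

30.69


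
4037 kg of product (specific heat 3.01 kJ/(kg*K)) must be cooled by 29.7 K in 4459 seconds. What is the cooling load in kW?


Q = m * cp * dT / t
Q = 4037 * 3.01 * 29.7 / 4459
Q = 80.936 kW

80.936


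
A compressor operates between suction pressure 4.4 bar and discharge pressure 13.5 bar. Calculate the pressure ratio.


PR = P_high / P_low
PR = 13.5 / 4.4
PR = 3.068

3.068


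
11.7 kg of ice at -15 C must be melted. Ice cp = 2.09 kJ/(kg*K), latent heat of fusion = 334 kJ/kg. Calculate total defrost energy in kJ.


Sensible heat = cp * dT = 2.09 * 15 = 31.35 kJ/kg
Total per kg = 31.35 + 334 = 365.35 kJ/kg
Q = m * total = 11.7 * 365.35
Q = 4274.6 kJ

4274.6


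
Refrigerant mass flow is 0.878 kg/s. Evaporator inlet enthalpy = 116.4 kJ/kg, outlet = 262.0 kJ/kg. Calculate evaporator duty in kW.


dh = 262.0 - 116.4 = 145.6 kJ/kg
Q_evap = m_dot * dh = 0.878 * 145.6
Q_evap = 127.84 kW

127.84


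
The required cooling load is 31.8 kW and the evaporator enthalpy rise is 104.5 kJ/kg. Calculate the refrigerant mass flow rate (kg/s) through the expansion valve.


m_dot = Q / dh
m_dot = 31.8 / 104.5
m_dot = 0.3043 kg/s

0.3043


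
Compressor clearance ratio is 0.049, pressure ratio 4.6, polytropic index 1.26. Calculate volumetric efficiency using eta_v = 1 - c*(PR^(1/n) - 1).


PR^(1/n) = 4.6^(1/1.26) = 3.35736284
eta_v = 1 - 0.049 * (3.35736284 - 1)
eta_v = 0.8845

0.8845


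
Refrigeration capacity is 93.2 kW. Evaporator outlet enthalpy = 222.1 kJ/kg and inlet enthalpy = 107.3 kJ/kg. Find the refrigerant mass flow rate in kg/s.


dh = 222.1 - 107.3 = 114.8 kJ/kg
m_dot = Q / dh = 93.2 / 114.8 = 0.8118 kg/s

0.8118


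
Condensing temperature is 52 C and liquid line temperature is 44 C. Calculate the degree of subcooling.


Subcooling = T_cond - T_liquid
Subcooling = 52 - 44
Subcooling = 8 K

8


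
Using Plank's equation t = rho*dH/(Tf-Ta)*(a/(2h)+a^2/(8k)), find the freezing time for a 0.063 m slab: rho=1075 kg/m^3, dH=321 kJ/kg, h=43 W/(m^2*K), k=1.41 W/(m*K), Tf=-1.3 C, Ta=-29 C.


dT = -1.3 - (-29) = 27.7 K
term1 = a/(2h) = 0.063/(2*43) = 0.0007325581395
term2 = a^2/(8k) = 0.063^2/(8*1.41) = 0.0003518617021
t = rho*dH*1000/dT * (term1 + term2)
t = 1075*321*1000/27.7 * (0.0007325581395 + 0.0003518617021)
t = 13509 s

13509


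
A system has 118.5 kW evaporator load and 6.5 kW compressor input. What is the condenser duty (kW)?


Q_cond = Q_evap + W
Q_cond = 118.5 + 6.5
Q_cond = 125.0 kW

125.0


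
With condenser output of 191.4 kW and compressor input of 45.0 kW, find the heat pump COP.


COP_hp = Q_cond / W
COP_hp = 191.4 / 45.0
COP_hp = 4.253

4.253


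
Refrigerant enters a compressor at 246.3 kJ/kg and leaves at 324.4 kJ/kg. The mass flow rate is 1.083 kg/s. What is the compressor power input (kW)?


dh = 324.4 - 246.3 = 78.1 kJ/kg
W = m_dot * dh = 1.083 * 78.1 = 84.58 kW

84.58


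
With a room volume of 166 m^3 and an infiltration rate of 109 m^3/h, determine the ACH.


ACH = flow / volume
ACH = 109 / 166
ACH = 0.657

0.657


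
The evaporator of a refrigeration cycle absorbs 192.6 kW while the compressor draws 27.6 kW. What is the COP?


COP = Q_evap / W
COP = 192.6 / 27.6
COP = 6.978

6.978


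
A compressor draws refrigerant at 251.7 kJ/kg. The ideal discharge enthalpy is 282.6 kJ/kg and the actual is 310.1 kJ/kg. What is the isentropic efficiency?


dh_ideal = 282.6 - 251.7 = 30.9 kJ/kg
dh_actual = 310.1 - 251.7 = 58.4 kJ/kg
eta_s = dh_ideal / dh_actual = 30.9 / 58.4
eta_s = 0.5291

0.5291


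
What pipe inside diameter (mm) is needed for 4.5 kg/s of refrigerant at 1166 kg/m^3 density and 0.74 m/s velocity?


A = m_dot / (rho * v) = 4.5 / (1166 * 0.74) = 0.005215335404 m^2
d = sqrt(4*A/pi) * 1000
d = 81.5 mm

81.5


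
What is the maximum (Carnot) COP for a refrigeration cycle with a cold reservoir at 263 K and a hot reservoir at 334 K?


dT = 334 - 263 = 71 K
COP_carnot = T_cold / dT = 263 / 71
COP_carnot = 3.704

3.704


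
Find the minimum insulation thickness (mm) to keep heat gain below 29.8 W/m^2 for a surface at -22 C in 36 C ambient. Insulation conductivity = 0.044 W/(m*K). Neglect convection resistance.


dT = 36 - (-22) = 58 K
thickness = k * dT / q_max * 1000
thickness = 0.044 * 58 / 29.8 * 1000
thickness = 85.6 mm

85.6


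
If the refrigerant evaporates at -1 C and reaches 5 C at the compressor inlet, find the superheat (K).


Superheat = T_suction - T_evap
Superheat = 5 - (-1)
Superheat = 6 K

6


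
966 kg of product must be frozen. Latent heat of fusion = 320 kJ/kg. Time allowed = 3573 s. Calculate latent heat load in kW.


Q_lat = m * h_fg / t
Q_lat = 966 * 320 / 3573
Q_lat = 86.52 kW

86.52


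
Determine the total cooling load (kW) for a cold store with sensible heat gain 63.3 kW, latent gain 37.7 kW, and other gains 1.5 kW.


Q_total = Q_s + Q_l + Q_misc
Q_total = 63.3 + 37.7 + 1.5
Q_total = 102.5 kW

102.5


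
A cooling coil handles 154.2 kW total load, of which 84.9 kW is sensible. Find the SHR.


SHR = Q_sensible / Q_total
SHR = 84.9 / 154.2
SHR = 0.551

0.551


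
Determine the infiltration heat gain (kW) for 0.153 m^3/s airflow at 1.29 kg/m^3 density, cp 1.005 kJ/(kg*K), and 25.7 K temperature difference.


Q = V_dot * rho * cp * dT
Q = 0.153 * 1.29 * 1.005 * 25.7
Q = 5.098 kW

5.098


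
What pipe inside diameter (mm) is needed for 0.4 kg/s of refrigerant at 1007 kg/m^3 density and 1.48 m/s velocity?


A = m_dot / (rho * v) = 0.4 / (1007 * 1.48) = 0.0002683915296 m^2
d = sqrt(4*A/pi) * 1000
d = 18.5 mm

18.5


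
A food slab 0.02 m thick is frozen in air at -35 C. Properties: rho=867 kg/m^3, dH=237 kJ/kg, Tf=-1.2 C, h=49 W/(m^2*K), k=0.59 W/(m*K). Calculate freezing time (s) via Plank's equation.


dT = -1.2 - (-35) = 33.8 K
term1 = a/(2h) = 0.02/(2*49) = 0.0002040816327
term2 = a^2/(8k) = 0.02^2/(8*0.59) = 0.00008474576271
t = rho*dH*1000/dT * (term1 + term2)
t = 867*237*1000/33.8 * (0.0002040816327 + 0.00008474576271)
t = 1756 s

1756


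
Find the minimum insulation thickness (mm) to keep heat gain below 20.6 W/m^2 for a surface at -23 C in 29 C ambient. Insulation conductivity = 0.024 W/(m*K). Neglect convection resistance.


dT = 29 - (-23) = 52 K
thickness = k * dT / q_max * 1000
thickness = 0.024 * 52 / 20.6 * 1000
thickness = 60.6 mm

60.6


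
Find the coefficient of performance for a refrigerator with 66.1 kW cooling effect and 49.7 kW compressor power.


COP = Q_evap / W
COP = 66.1 / 49.7
COP = 1.33

1.33


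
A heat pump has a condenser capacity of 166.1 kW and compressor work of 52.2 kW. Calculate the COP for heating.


COP_hp = Q_cond / W
COP_hp = 166.1 / 52.2
COP_hp = 3.182

3.182


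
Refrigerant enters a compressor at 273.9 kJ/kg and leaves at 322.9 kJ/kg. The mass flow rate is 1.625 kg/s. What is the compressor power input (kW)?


dh = 322.9 - 273.9 = 49.0 kJ/kg
W = m_dot * dh = 1.625 * 49.0 = 79.63 kW

79.63


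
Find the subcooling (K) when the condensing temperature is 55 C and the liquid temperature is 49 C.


Subcooling = T_cond - T_liquid
Subcooling = 55 - 49
Subcooling = 6 K

6
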